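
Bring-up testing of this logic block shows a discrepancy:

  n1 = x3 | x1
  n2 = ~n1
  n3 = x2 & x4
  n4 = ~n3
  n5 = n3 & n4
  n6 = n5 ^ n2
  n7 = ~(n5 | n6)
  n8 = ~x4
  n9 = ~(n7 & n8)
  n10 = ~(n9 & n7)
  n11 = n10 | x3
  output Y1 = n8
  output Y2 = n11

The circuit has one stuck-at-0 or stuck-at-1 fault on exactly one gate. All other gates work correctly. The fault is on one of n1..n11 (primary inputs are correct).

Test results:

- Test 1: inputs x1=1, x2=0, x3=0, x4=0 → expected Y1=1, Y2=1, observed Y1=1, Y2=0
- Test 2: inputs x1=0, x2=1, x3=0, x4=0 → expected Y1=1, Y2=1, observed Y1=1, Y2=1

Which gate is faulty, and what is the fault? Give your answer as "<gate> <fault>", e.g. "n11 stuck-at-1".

Fault-free values for test 1 (x1=1, x2=0, x3=0, x4=0): n1=1, n2=0, n3=0, n4=1, n5=0, n6=0, n7=1, n8=1, n9=0, n10=1, n11=1, giving Y1=1, Y2=1. Observed Y1=1, Y2=0.
Test 1: faults giving observed Y1=1, Y2=0 are {n9 stuck-at-1, n10 stuck-at-0, n11 stuck-at-0}.
Test 2 (x1=0, x2=1, x3=0, x4=0): fault-free n1=0, n2=1, n3=0, n4=1, n5=0, n6=1, n7=0, n8=1, n9=1, n10=1, n11=1 → Y1=1, Y2=1; observed Y1=1, Y2=1. Eliminates n10 stuck-at-0, n11 stuck-at-0.
Only n9 stuck-at-1 is consistent with every test.

n9 stuck-at-1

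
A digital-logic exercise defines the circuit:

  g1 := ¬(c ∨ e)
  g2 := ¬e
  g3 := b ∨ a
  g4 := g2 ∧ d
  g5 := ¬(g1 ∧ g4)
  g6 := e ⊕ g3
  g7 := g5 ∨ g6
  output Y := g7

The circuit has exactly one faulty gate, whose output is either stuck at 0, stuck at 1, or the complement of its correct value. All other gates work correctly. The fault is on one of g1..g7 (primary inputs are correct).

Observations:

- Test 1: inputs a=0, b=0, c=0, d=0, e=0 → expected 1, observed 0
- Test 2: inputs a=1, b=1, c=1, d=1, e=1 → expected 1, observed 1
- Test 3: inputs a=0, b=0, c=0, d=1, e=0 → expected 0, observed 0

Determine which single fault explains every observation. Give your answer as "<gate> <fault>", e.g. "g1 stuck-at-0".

Fault-free values for test 1 (a=0, b=0, c=0, d=0, e=0): g1=1, g2=1, g3=0, g4=0, g5=1, g6=0, g7=1, giving Y=1. Observed 0.
Test 1: faults giving observed 0 are {g4 stuck-at-1, g4 inverted output, g5 stuck-at-0, g5 inverted output, g7 stuck-at-0, g7 inverted output}.
Test 2 (a=1, b=1, c=1, d=1, e=1): fault-free g1=0, g2=0, g3=1, g4=0, g5=1, g6=0, g7=1 → 1; observed 1. Eliminates g5 stuck-at-0, g5 inverted output, g7 stuck-at-0, g7 inverted output.
Test 3 (a=0, b=0, c=0, d=1, e=0): fault-free g1=1, g2=1, g3=0, g4=1, g5=0, g6=0, g7=0 → 0; observed 0. Eliminates g4 inverted output.
Only g4 stuck-at-1 is consistent with every test.

g4 stuck-at-1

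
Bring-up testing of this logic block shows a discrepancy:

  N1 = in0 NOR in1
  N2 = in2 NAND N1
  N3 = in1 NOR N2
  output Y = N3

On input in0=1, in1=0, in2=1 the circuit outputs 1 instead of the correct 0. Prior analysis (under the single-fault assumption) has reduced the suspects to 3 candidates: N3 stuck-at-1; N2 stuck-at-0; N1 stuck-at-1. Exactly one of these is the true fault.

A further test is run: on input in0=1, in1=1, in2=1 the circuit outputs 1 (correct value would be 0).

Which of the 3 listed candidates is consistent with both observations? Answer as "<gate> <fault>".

N3 stuck-at-1

Evaluate each candidate on input in0=1, in1=1, in2=1:
  N3 stuck-at-1: N1=0, N2=1, N3=1 [stuck-at-1] → 1 — matches
  N2 stuck-at-0: N1=0, N2=0 [stuck-at-0], N3=0 → 0 — eliminated
  N1 stuck-at-1: N1=1 [stuck-at-1], N2=0, N3=0 → 0 — eliminated
Only N3 stuck-at-1 reproduces the observed 1.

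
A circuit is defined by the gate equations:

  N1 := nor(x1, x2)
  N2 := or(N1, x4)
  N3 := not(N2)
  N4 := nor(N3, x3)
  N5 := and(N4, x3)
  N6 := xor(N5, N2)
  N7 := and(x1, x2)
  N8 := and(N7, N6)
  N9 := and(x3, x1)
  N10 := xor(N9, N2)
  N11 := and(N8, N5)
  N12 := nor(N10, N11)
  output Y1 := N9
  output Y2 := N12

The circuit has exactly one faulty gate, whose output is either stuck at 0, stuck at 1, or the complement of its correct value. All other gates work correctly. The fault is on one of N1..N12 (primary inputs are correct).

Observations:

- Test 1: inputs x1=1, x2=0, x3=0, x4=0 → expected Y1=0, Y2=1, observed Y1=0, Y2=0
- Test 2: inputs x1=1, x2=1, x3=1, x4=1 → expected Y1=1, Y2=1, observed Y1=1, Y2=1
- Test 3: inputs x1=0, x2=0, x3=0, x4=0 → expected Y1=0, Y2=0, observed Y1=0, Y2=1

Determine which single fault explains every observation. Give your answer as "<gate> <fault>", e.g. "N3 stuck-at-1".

Fault-free values for test 1 (x1=1, x2=0, x3=0, x4=0): N1=0, N2=0, N3=1, N4=0, N5=0, N6=0, N7=0, N8=0, N9=0, N10=0, N11=0, N12=1, giving Y1=0, Y2=1. Observed Y1=0, Y2=0.
Test 1: faults giving observed Y1=0, Y2=0 are {N1 stuck-at-1, N1 inverted output, N2 stuck-at-1, N2 inverted output, N10 stuck-at-1, N10 inverted output, N11 stuck-at-1, N11 inverted output, N12 stuck-at-0, N12 inverted output}.
Test 2 (x1=1, x2=1, x3=1, x4=1): fault-free N1=0, N2=1, N3=0, N4=0, N5=0, N6=1, N7=1, N8=1, N9=1, N10=0, N11=0, N12=1 → Y1=1, Y2=1; observed Y1=1, Y2=1. Eliminates N2 inverted output, N10 stuck-at-1, N10 inverted output, N11 stuck-at-1, N11 inverted output, N12 stuck-at-0, N12 inverted output.
Test 3 (x1=0, x2=0, x3=0, x4=0): fault-free N1=1, N2=1, N3=0, N4=1, N5=0, N6=1, N7=0, N8=0, N9=0, N10=1, N11=0, N12=0 → Y1=0, Y2=0; observed Y1=0, Y2=1. Eliminates N1 stuck-at-1, N2 stuck-at-1.
Only N1 inverted output is consistent with every test.

N1 inverted output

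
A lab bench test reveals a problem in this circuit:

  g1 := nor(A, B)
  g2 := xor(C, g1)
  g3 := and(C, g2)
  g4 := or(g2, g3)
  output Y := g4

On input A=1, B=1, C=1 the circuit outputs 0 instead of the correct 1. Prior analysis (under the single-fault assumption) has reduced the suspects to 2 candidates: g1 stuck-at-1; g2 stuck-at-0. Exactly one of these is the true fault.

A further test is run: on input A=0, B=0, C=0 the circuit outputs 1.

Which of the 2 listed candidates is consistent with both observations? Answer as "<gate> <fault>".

Evaluate each candidate on input A=0, B=0, C=0:
  g1 stuck-at-1: g1=1 [stuck-at-1], g2=1, g3=0, g4=1 → 1 — matches
  g2 stuck-at-0: g1=1, g2=0 [stuck-at-0], g3=0, g4=0 → 0 — eliminated
Only g1 stuck-at-1 reproduces the observed 1.

g1 stuck-at-1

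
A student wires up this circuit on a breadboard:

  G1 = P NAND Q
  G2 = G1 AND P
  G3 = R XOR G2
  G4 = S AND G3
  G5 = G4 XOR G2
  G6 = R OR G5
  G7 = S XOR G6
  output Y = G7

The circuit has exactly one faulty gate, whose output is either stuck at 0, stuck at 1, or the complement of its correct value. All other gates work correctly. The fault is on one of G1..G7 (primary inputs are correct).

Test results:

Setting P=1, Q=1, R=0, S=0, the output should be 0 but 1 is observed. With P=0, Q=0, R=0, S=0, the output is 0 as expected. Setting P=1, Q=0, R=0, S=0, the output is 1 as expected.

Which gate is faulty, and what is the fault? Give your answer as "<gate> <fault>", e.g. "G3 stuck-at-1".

Fault-free values for test 1 (P=1, Q=1, R=0, S=0): G1=0, G2=0, G3=0, G4=0, G5=0, G6=0, G7=0, giving Y=0. Observed 1.
Test 1: faults giving observed 1 are {G1 stuck-at-1, G1 inverted output, G2 stuck-at-1, G2 inverted output, G4 stuck-at-1, G4 inverted output, G5 stuck-at-1, G5 inverted output, G6 stuck-at-1, G6 inverted output, G7 stuck-at-1, G7 inverted output}.
Test 2 (P=0, Q=0, R=0, S=0): fault-free G1=1, G2=0, G3=0, G4=0, G5=0, G6=0, G7=0 → 0; observed 0. Eliminates G2 stuck-at-1, G2 inverted output, G4 stuck-at-1, G4 inverted output, G5 stuck-at-1, G5 inverted output, G6 stuck-at-1, G6 inverted output, G7 stuck-at-1, G7 inverted output.
Test 3 (P=1, Q=0, R=0, S=0): fault-free G1=1, G2=1, G3=1, G4=0, G5=1, G6=1, G7=1 → 1; observed 1. Eliminates G1 inverted output.
Only G1 stuck-at-1 is consistent with every test.

G1 stuck-at-1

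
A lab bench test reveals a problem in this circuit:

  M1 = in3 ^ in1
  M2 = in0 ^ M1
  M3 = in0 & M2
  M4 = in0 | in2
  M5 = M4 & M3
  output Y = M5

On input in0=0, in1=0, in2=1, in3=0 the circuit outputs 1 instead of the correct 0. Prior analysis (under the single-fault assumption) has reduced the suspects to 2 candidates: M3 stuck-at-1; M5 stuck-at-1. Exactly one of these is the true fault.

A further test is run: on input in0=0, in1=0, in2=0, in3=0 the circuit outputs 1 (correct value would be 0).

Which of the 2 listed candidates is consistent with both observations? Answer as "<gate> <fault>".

Evaluate each candidate on input in0=0, in1=0, in2=0, in3=0:
  M3 stuck-at-1: M1=0, M2=0, M3=1 [stuck-at-1], M4=0, M5=0 → 0 — eliminated
  M5 stuck-at-1: M1=0, M2=0, M3=0, M4=0, M5=1 [stuck-at-1] → 1 — matches
Only M5 stuck-at-1 reproduces the observed 1.

M5 stuck-at-1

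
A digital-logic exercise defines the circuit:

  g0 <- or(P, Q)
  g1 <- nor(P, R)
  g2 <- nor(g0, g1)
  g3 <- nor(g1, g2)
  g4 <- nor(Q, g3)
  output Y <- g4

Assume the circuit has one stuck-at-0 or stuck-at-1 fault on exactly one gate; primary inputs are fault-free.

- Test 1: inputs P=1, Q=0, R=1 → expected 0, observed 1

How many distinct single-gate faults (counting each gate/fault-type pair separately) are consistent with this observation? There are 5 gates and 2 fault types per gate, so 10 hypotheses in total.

Fault-free: g0=1, g1=0, g2=0, g3=1, g4=0 → 0. Observed 1.
  g0 stuck-at-0: output 1 ✓
  g0 stuck-at-1: output 0 ✗
  g1 stuck-at-0: output 0 ✗
  g1 stuck-at-1: output 1 ✓
  g2 stuck-at-0: output 0 ✗
  g2 stuck-at-1: output 1 ✓
  g3 stuck-at-0: output 1 ✓
  g3 stuck-at-1: output 0 ✗
  g4 stuck-at-0: output 0 ✗
  g4 stuck-at-1: output 1 ✓
Consistent faults: {g0 stuck-at-0, g1 stuck-at-1, g2 stuck-at-1, g3 stuck-at-0, g4 stuck-at-1} — 5 in all.

5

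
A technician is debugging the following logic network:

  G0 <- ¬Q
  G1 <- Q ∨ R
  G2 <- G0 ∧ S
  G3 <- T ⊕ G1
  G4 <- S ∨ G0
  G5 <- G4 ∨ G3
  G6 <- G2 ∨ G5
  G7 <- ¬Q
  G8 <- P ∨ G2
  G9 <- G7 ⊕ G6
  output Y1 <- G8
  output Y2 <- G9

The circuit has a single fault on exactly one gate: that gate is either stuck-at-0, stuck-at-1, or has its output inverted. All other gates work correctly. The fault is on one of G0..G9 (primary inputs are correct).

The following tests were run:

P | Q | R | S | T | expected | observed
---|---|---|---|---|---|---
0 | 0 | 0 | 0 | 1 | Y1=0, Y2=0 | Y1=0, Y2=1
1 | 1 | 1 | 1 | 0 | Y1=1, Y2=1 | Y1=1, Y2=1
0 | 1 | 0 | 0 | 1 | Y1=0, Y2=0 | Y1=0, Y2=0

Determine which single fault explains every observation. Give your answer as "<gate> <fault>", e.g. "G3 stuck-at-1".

Fault-free values for test 1 (P=0, Q=0, R=0, S=0, T=1): G0=1, G1=0, G2=0, G3=1, G4=1, G5=1, G6=1, G7=1, G8=0, G9=0, giving Y1=0, Y2=0. Observed Y1=0, Y2=1.
Test 1: faults giving observed Y1=0, Y2=1 are {G5 stuck-at-0, G5 inverted output, G6 stuck-at-0, G6 inverted output, G7 stuck-at-0, G7 inverted output, G9 stuck-at-1, G9 inverted output}.
Test 2 (P=1, Q=1, R=1, S=1, T=0): fault-free G0=0, G1=1, G2=0, G3=1, G4=1, G5=1, G6=1, G7=0, G8=1, G9=1 → Y1=1, Y2=1; observed Y1=1, Y2=1. Eliminates G5 stuck-at-0, G5 inverted output, G6 stuck-at-0, G6 inverted output, G7 inverted output, G9 inverted output.
Test 3 (P=0, Q=1, R=0, S=0, T=1): fault-free G0=0, G1=1, G2=0, G3=0, G4=0, G5=0, G6=0, G7=0, G8=0, G9=0 → Y1=0, Y2=0; observed Y1=0, Y2=0. Eliminates G9 stuck-at-1.
Only G7 stuck-at-0 is consistent with every test.

G7 stuck-at-0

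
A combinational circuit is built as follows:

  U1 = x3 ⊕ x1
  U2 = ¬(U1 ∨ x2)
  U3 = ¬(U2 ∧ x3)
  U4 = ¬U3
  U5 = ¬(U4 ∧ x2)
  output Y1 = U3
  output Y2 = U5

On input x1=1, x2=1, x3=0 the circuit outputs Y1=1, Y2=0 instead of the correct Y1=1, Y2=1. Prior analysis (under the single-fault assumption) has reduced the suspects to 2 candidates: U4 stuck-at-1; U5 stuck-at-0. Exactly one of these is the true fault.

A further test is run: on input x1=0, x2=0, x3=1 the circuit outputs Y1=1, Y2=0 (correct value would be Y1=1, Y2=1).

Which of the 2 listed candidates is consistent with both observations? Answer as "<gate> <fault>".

U5 stuck-at-0

Evaluate each candidate on input x1=0, x2=0, x3=1:
  U4 stuck-at-1: U1=1, U2=0, U3=1, U4=1 [stuck-at-1], U5=1 → Y1=1, Y2=1 — eliminated
  U5 stuck-at-0: U1=1, U2=0, U3=1, U4=0, U5=0 [stuck-at-0] → Y1=1, Y2=0 — matches
Only U5 stuck-at-0 reproduces the observed Y1=1, Y2=0.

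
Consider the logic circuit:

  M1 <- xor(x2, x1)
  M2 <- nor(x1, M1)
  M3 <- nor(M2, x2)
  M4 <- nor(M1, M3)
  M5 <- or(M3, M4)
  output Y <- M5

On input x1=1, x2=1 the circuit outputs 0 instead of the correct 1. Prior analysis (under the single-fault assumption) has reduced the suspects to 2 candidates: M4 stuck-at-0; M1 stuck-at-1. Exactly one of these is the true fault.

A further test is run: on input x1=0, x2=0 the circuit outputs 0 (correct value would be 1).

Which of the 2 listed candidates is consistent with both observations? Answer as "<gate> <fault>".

M4 stuck-at-0

Evaluate each candidate on input x1=0, x2=0:
  M4 stuck-at-0: M1=0, M2=1, M3=0, M4=0 [stuck-at-0], M5=0 → 0 — matches
  M1 stuck-at-1: M1=1 [stuck-at-1], M2=0, M3=1, M4=0, M5=1 → 1 — eliminated
Only M4 stuck-at-0 reproduces the observed 0.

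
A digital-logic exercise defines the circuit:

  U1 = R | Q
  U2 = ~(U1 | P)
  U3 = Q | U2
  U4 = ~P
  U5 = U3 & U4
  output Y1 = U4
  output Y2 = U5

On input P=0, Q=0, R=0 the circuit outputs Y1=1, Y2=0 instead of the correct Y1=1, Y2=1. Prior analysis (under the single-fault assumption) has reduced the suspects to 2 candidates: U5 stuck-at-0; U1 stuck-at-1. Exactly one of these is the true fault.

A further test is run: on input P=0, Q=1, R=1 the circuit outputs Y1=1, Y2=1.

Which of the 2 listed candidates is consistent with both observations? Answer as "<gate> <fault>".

U1 stuck-at-1

Evaluate each candidate on input P=0, Q=1, R=1:
  U5 stuck-at-0: U1=1, U2=0, U3=1, U4=1, U5=0 [stuck-at-0] → Y1=1, Y2=0 — eliminated
  U1 stuck-at-1: U1=1 [stuck-at-1], U2=0, U3=1, U4=1, U5=1 → Y1=1, Y2=1 — matches
Only U1 stuck-at-1 reproduces the observed Y1=1, Y2=1.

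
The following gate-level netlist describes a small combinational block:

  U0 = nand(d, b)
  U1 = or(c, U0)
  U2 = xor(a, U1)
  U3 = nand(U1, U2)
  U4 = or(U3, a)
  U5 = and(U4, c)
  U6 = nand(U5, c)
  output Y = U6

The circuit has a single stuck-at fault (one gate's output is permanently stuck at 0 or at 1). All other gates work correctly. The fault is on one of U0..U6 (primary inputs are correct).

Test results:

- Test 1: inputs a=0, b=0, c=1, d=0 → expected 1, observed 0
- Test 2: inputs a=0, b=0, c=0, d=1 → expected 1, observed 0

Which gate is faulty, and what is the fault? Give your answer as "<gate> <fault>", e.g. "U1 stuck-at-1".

U6 stuck-at-0

Fault-free values for test 1 (a=0, b=0, c=1, d=0): U0=1, U1=1, U2=1, U3=0, U4=0, U5=0, U6=1, giving Y=1. Observed 0.
Test 1: faults giving observed 0 are {U1 stuck-at-0, U2 stuck-at-0, U3 stuck-at-1, U4 stuck-at-1, U5 stuck-at-1, U6 stuck-at-0}.
Test 2 (a=0, b=0, c=0, d=1): fault-free U0=1, U1=1, U2=1, U3=0, U4=0, U5=0, U6=1 → 1; observed 0. Eliminates U1 stuck-at-0, U2 stuck-at-0, U3 stuck-at-1, U4 stuck-at-1, U5 stuck-at-1.
Only U6 stuck-at-0 is consistent with every test.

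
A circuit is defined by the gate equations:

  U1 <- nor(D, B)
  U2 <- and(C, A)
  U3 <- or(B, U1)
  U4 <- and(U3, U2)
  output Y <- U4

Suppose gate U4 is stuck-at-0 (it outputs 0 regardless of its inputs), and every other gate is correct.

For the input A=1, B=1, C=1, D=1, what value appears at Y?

Propagate with U4 forced: U1=0, U2=1, U3=1, U4=0 [stuck-at-0].
So Y = 0. (Without the fault it would be 1.)

0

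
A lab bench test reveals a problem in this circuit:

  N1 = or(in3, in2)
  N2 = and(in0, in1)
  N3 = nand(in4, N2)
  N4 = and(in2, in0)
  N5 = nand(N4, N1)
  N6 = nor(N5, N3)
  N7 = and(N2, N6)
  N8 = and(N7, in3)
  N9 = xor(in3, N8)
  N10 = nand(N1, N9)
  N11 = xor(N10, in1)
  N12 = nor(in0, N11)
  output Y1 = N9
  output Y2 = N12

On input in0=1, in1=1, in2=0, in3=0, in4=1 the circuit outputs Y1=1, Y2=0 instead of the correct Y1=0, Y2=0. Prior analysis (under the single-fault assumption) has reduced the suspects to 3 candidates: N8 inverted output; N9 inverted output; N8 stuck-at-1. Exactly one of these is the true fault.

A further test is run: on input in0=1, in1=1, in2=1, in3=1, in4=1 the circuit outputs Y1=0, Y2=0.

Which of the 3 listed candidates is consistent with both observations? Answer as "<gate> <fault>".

Evaluate each candidate on input in0=1, in1=1, in2=1, in3=1, in4=1:
  N8 inverted output: N1=1, N2=1, N3=0, N4=1, N5=0, N6=1, N7=1, N8=0 [inverted output], N9=1, N10=0, N11=1, N12=0 → Y1=1, Y2=0 — eliminated
  N9 inverted output: N1=1, N2=1, N3=0, N4=1, N5=0, N6=1, N7=1, N8=1, N9=1 [inverted output], N10=0, N11=1, N12=0 → Y1=1, Y2=0 — eliminated
  N8 stuck-at-1: N1=1, N2=1, N3=0, N4=1, N5=0, N6=1, N7=1, N8=1 [stuck-at-1], N9=0, N10=1, N11=0, N12=0 → Y1=0, Y2=0 — matches
Only N8 stuck-at-1 reproduces the observed Y1=0, Y2=0.

N8 stuck-at-1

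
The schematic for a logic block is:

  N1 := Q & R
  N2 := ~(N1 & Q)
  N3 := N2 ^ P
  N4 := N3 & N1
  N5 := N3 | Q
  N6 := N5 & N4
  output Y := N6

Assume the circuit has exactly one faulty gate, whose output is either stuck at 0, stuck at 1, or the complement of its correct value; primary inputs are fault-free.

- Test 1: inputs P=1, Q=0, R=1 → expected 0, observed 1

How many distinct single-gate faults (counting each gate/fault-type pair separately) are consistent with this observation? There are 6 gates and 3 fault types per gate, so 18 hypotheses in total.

2

Fault-free: N1=0, N2=1, N3=0, N4=0, N5=0, N6=0 → 0. Observed 1.
  N1: none of the 3 fault types match ✗
  N2: none of the 3 fault types match ✗
  N3: none of the 3 fault types match ✗
  N4: none of the 3 fault types match ✗
  N5: none of the 3 fault types match ✗
  N6: stuck-at-1, inverted output ✓; others ✗
Consistent faults: {N6 stuck-at-1, N6 inverted output} — 2 in all.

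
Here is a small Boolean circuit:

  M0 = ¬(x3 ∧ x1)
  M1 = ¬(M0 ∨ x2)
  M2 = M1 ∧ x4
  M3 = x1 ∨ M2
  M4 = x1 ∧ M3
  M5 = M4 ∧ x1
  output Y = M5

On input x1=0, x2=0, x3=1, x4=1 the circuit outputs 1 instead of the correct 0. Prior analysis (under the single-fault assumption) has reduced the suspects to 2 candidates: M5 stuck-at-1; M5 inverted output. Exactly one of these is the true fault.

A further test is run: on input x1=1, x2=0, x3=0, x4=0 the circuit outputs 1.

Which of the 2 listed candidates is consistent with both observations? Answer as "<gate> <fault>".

M5 stuck-at-1

Evaluate each candidate on input x1=1, x2=0, x3=0, x4=0:
  M5 stuck-at-1: M0=1, M1=0, M2=0, M3=1, M4=1, M5=1 [stuck-at-1] → 1 — matches
  M5 inverted output: M0=1, M1=0, M2=0, M3=1, M4=1, M5=0 [inverted output] → 0 — eliminated
Only M5 stuck-at-1 reproduces the observed 1.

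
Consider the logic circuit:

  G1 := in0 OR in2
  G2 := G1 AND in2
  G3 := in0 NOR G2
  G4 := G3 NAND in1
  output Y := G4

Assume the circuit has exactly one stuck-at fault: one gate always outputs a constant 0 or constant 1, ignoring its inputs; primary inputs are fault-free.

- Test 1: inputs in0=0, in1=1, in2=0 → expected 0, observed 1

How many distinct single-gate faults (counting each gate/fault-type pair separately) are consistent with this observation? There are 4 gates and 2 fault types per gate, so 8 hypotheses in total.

3

Fault-free: G1=0, G2=0, G3=1, G4=0 → 0. Observed 1.
  G1 stuck-at-0: output 0 ✗
  G1 stuck-at-1: output 0 ✗
  G2 stuck-at-0: output 0 ✗
  G2 stuck-at-1: output 1 ✓
  G3 stuck-at-0: output 1 ✓
  G3 stuck-at-1: output 0 ✗
  G4 stuck-at-0: output 0 ✗
  G4 stuck-at-1: output 1 ✓
Consistent faults: {G2 stuck-at-1, G3 stuck-at-0, G4 stuck-at-1} — 3 in all.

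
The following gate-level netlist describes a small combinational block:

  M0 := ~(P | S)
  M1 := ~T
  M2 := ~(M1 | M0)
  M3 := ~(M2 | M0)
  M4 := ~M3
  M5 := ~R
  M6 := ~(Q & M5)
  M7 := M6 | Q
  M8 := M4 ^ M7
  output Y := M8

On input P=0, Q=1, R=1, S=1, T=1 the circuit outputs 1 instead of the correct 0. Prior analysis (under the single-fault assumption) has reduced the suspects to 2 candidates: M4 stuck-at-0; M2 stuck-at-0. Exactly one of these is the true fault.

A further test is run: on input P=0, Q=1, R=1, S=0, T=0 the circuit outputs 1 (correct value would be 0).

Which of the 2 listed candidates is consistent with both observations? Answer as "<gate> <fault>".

M4 stuck-at-0

Evaluate each candidate on input P=0, Q=1, R=1, S=0, T=0:
  M4 stuck-at-0: M0=1, M1=1, M2=0, M3=0, M4=0 [stuck-at-0], M5=0, M6=1, M7=1, M8=1 → 1 — matches
  M2 stuck-at-0: M0=1, M1=1, M2=0 [stuck-at-0], M3=0, M4=1, M5=0, M6=1, M7=1, M8=0 → 0 — eliminated
Only M4 stuck-at-0 reproduces the observed 1.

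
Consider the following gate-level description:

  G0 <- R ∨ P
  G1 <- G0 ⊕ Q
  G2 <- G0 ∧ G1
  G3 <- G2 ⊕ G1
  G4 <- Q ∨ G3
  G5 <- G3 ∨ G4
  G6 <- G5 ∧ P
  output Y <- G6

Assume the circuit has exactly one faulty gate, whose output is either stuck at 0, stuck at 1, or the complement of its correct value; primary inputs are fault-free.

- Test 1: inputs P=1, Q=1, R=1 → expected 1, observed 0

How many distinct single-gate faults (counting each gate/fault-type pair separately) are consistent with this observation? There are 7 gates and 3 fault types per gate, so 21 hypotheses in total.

6

Fault-free: G0=1, G1=0, G2=0, G3=0, G4=1, G5=1, G6=1 → 1. Observed 0.
  G0: none of the 3 fault types match ✗
  G1: none of the 3 fault types match ✗
  G2: none of the 3 fault types match ✗
  G3: none of the 3 fault types match ✗
  G4: stuck-at-0, inverted output ✓; others ✗
  G5: stuck-at-0, inverted output ✓; others ✗
  G6: stuck-at-0, inverted output ✓; others ✗
Consistent faults: {G4 stuck-at-0, G4 inverted output, G5 stuck-at-0, G5 inverted output, G6 stuck-at-0, G6 inverted output} — 6 in all.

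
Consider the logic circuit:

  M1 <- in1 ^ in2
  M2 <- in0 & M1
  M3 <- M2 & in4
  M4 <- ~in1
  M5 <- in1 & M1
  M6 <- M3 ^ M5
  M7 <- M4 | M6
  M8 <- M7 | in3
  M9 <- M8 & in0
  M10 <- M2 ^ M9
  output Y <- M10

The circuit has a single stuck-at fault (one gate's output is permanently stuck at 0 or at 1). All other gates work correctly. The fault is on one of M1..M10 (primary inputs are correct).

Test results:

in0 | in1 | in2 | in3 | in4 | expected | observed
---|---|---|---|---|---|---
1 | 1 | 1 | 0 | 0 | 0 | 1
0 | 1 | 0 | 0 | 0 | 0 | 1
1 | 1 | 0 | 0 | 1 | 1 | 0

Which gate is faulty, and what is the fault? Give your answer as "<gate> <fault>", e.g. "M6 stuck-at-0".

Fault-free values for test 1 (in0=1, in1=1, in2=1, in3=0, in4=0): M1=0, M2=0, M3=0, M4=0, M5=0, M6=0, M7=0, M8=0, M9=0, M10=0, giving Y=0. Observed 1.
Test 1: faults giving observed 1 are {M2 stuck-at-1, M3 stuck-at-1, M4 stuck-at-1, M5 stuck-at-1, M6 stuck-at-1, M7 stuck-at-1, M8 stuck-at-1, M9 stuck-at-1, M10 stuck-at-1}.
Test 2 (in0=0, in1=1, in2=0, in3=0, in4=0): fault-free M1=1, M2=0, M3=0, M4=0, M5=1, M6=1, M7=1, M8=1, M9=0, M10=0 → 0; observed 1. Eliminates M3 stuck-at-1, M4 stuck-at-1, M5 stuck-at-1, M6 stuck-at-1, M7 stuck-at-1, M8 stuck-at-1.
Test 3 (in0=1, in1=1, in2=0, in3=0, in4=1): fault-free M1=1, M2=1, M3=1, M4=0, M5=1, M6=0, M7=0, M8=0, M9=0, M10=1 → 1; observed 0. Eliminates M2 stuck-at-1, M10 stuck-at-1.
Only M9 stuck-at-1 is consistent with every test.

M9 stuck-at-1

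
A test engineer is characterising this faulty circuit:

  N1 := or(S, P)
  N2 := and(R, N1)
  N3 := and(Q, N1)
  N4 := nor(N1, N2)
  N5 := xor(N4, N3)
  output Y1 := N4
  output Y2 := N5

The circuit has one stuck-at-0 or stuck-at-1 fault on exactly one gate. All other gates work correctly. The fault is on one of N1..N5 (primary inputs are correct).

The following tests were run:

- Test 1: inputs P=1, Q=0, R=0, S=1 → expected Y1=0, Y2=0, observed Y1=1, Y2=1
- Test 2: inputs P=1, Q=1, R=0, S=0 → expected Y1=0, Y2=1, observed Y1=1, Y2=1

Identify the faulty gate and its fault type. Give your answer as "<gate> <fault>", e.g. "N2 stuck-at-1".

Fault-free values for test 1 (P=1, Q=0, R=0, S=1): N1=1, N2=0, N3=0, N4=0, N5=0, giving Y1=0, Y2=0. Observed Y1=1, Y2=1.
Test 1: faults giving observed Y1=1, Y2=1 are {N1 stuck-at-0, N4 stuck-at-1}.
Test 2 (P=1, Q=1, R=0, S=0): fault-free N1=1, N2=0, N3=1, N4=0, N5=1 → Y1=0, Y2=1; observed Y1=1, Y2=1. Eliminates N4 stuck-at-1.
Only N1 stuck-at-0 is consistent with every test.

N1 stuck-at-0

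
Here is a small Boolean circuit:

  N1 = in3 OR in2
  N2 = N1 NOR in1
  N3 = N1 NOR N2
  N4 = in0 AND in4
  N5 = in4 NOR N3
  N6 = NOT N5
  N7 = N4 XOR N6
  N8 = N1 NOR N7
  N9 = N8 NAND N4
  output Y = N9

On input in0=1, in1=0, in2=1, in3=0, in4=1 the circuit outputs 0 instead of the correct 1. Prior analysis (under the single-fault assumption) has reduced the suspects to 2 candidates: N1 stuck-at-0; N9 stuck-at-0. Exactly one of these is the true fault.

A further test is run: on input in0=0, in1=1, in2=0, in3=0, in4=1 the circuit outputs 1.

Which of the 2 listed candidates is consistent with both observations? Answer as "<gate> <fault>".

Evaluate each candidate on input in0=0, in1=1, in2=0, in3=0, in4=1:
  N1 stuck-at-0: N1=0 [stuck-at-0], N2=0, N3=1, N4=0, N5=0, N6=1, N7=1, N8=0, N9=1 → 1 — matches
  N9 stuck-at-0: N1=0, N2=0, N3=1, N4=0, N5=0, N6=1, N7=1, N8=0, N9=0 [stuck-at-0] → 0 — eliminated
Only N1 stuck-at-0 reproduces the observed 1.

N1 stuck-at-0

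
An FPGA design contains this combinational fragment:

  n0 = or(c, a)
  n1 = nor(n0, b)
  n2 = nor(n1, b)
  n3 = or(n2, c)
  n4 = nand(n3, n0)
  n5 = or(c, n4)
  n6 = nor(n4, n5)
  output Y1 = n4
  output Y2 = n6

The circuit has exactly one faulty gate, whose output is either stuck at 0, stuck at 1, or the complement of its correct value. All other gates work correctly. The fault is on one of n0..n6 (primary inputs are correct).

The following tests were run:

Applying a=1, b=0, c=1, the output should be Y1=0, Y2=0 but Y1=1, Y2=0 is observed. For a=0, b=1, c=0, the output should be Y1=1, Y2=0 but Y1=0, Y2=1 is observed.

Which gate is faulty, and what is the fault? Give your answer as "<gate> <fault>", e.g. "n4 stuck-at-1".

n4 inverted output

Fault-free values for test 1 (a=1, b=0, c=1): n0=1, n1=0, n2=1, n3=1, n4=0, n5=1, n6=0, giving Y1=0, Y2=0. Observed Y1=1, Y2=0.
Test 1: faults giving observed Y1=1, Y2=0 are {n0 stuck-at-0, n0 inverted output, n3 stuck-at-0, n3 inverted output, n4 stuck-at-1, n4 inverted output}.
Test 2 (a=0, b=1, c=0): fault-free n0=0, n1=0, n2=0, n3=0, n4=1, n5=1, n6=0 → Y1=1, Y2=0; observed Y1=0, Y2=1. Eliminates n0 stuck-at-0, n0 inverted output, n3 stuck-at-0, n3 inverted output, n4 stuck-at-1.
Only n4 inverted output is consistent with every test.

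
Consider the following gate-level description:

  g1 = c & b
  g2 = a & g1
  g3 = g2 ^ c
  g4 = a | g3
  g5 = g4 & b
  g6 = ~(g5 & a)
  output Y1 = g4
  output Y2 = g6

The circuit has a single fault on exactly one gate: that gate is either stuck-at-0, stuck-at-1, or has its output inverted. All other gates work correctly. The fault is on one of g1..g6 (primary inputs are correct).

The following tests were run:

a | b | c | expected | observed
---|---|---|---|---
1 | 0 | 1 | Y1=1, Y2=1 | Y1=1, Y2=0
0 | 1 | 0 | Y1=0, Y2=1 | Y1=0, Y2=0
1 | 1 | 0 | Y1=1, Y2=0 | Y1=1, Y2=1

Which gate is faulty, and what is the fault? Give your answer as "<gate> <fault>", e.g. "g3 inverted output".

Fault-free values for test 1 (a=1, b=0, c=1): g1=0, g2=0, g3=1, g4=1, g5=0, g6=1, giving Y1=1, Y2=1. Observed Y1=1, Y2=0.
Test 1: faults giving observed Y1=1, Y2=0 are {g5 stuck-at-1, g5 inverted output, g6 stuck-at-0, g6 inverted output}.
Test 2 (a=0, b=1, c=0): fault-free g1=0, g2=0, g3=0, g4=0, g5=0, g6=1 → Y1=0, Y2=1; observed Y1=0, Y2=0. Eliminates g5 stuck-at-1, g5 inverted output.
Test 3 (a=1, b=1, c=0): fault-free g1=0, g2=0, g3=0, g4=1, g5=1, g6=0 → Y1=1, Y2=0; observed Y1=1, Y2=1. Eliminates g6 stuck-at-0.
Only g6 inverted output is consistent with every test.

g6 inverted output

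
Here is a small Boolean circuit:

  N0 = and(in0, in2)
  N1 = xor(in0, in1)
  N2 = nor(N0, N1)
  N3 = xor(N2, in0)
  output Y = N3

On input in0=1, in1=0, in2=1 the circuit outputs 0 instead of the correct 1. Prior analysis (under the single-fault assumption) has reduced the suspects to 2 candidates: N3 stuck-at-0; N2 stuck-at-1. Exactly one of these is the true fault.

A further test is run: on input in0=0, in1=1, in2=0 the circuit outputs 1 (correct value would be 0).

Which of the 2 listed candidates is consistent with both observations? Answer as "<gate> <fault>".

N2 stuck-at-1

Evaluate each candidate on input in0=0, in1=1, in2=0:
  N3 stuck-at-0: N0=0, N1=1, N2=0, N3=0 [stuck-at-0] → 0 — eliminated
  N2 stuck-at-1: N0=0, N1=1, N2=1 [stuck-at-1], N3=1 → 1 — matches
Only N2 stuck-at-1 reproduces the observed 1.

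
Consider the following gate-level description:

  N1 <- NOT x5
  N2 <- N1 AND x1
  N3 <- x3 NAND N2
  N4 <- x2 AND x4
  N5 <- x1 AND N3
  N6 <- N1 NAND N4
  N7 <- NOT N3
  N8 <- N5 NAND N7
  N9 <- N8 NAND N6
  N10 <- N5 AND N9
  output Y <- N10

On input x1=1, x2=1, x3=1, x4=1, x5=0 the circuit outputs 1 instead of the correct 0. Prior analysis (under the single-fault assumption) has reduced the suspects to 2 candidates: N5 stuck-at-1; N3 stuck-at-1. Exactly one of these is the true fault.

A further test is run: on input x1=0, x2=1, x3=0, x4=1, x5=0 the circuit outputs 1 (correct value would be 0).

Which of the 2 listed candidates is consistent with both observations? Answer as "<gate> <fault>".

N5 stuck-at-1

Evaluate each candidate on input x1=0, x2=1, x3=0, x4=1, x5=0:
  N5 stuck-at-1: N1=1, N2=0, N3=1, N4=1, N5=1 [stuck-at-1], N6=0, N7=0, N8=1, N9=1, N10=1 → 1 — matches
  N3 stuck-at-1: N1=1, N2=0, N3=1 [stuck-at-1], N4=1, N5=0, N6=0, N7=0, N8=1, N9=1, N10=0 → 0 — eliminated
Only N5 stuck-at-1 reproduces the observed 1.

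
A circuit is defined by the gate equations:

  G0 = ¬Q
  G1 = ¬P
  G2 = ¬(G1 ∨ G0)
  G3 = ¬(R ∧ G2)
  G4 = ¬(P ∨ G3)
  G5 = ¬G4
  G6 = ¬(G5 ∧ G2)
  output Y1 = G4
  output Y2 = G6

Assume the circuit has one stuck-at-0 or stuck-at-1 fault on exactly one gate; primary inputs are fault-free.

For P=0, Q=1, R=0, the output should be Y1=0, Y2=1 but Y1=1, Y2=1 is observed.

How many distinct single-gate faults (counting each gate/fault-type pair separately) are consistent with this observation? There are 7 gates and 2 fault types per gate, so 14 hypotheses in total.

Fault-free: G0=0, G1=1, G2=0, G3=1, G4=0, G5=1, G6=1 → Y1=0, Y2=1. Observed Y1=1, Y2=1.
  G0 stuck-at-0: output Y1=0, Y2=1 ✗
  G0 stuck-at-1: output Y1=0, Y2=1 ✗
  G1 stuck-at-0: output Y1=0, Y2=0 ✗
  G1 stuck-at-1: output Y1=0, Y2=1 ✗
  G2 stuck-at-0: output Y1=0, Y2=1 ✗
  G2 stuck-at-1: output Y1=0, Y2=0 ✗
  G3 stuck-at-0: output Y1=1, Y2=1 ✓
  G3 stuck-at-1: output Y1=0, Y2=1 ✗
  G4 stuck-at-0: output Y1=0, Y2=1 ✗
  G4 stuck-at-1: output Y1=1, Y2=1 ✓
  G5 stuck-at-0: output Y1=0, Y2=1 ✗
  G5 stuck-at-1: output Y1=0, Y2=1 ✗
  G6 stuck-at-0: output Y1=0, Y2=0 ✗
  G6 stuck-at-1: output Y1=0, Y2=1 ✗
Consistent faults: {G3 stuck-at-0, G4 stuck-at-1} — 2 in all.

2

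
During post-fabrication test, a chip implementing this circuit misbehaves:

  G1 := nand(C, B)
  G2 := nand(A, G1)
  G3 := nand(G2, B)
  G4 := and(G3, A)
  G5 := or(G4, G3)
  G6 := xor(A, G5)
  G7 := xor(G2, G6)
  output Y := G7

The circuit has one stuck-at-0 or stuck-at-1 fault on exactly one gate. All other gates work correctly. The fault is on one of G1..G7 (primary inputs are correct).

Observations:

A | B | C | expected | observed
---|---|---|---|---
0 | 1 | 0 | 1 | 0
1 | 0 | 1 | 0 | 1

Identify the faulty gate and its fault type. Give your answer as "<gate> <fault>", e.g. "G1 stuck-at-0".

G6 stuck-at-1

Fault-free values for test 1 (A=0, B=1, C=0): G1=1, G2=1, G3=0, G4=0, G5=0, G6=0, G7=1, giving Y=1. Observed 0.
Test 1: faults giving observed 0 are {G3 stuck-at-1, G4 stuck-at-1, G5 stuck-at-1, G6 stuck-at-1, G7 stuck-at-0}.
Test 2 (A=1, B=0, C=1): fault-free G1=1, G2=0, G3=1, G4=1, G5=1, G6=0, G7=0 → 0; observed 1. Eliminates G3 stuck-at-1, G4 stuck-at-1, G5 stuck-at-1, G7 stuck-at-0.
Only G6 stuck-at-1 is consistent with every test.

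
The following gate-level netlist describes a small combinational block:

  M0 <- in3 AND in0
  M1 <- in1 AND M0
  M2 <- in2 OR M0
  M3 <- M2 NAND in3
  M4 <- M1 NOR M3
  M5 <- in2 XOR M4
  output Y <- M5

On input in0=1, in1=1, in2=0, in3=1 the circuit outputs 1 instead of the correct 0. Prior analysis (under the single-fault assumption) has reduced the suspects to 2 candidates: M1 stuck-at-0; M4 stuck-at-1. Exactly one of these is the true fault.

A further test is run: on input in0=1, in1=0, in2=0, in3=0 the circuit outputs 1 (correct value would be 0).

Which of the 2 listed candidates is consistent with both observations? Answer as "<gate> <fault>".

Evaluate each candidate on input in0=1, in1=0, in2=0, in3=0:
  M1 stuck-at-0: M0=0, M1=0 [stuck-at-0], M2=0, M3=1, M4=0, M5=0 → 0 — eliminated
  M4 stuck-at-1: M0=0, M1=0, M2=0, M3=1, M4=1 [stuck-at-1], M5=1 → 1 — matches
Only M4 stuck-at-1 reproduces the observed 1.

M4 stuck-at-1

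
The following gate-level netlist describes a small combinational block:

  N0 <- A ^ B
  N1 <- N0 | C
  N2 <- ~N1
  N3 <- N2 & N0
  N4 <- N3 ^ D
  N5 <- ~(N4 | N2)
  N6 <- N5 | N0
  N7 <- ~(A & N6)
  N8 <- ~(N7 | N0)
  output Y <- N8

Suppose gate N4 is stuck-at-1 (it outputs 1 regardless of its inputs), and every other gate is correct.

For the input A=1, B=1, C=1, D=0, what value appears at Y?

Propagate with N4 forced: N0=0, N1=1, N2=0, N3=0, N4=1 [stuck-at-1], N5=0, N6=0, N7=1, N8=0.
So Y = 0. (Without the fault it would be 1.)

0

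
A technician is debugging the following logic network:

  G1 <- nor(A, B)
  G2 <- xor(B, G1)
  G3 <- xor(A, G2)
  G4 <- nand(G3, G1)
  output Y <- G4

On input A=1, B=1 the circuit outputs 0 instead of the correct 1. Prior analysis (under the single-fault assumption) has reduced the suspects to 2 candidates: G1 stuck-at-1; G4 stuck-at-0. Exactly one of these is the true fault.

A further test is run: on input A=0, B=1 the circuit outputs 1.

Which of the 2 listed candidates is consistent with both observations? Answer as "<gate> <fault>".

Evaluate each candidate on input A=0, B=1:
  G1 stuck-at-1: G1=1 [stuck-at-1], G2=0, G3=0, G4=1 → 1 — matches
  G4 stuck-at-0: G1=0, G2=1, G3=1, G4=0 [stuck-at-0] → 0 — eliminated
Only G1 stuck-at-1 reproduces the observed 1.

G1 stuck-at-1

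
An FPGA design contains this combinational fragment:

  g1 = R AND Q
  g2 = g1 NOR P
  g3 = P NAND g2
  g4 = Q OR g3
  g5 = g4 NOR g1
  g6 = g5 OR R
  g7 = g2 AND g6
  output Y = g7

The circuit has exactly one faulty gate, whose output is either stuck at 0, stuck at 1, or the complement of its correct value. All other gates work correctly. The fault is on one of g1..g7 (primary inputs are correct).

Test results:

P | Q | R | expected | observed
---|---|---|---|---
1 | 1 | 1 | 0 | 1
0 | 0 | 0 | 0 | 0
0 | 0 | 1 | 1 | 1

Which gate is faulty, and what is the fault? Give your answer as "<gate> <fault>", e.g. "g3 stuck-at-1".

Fault-free values for test 1 (P=1, Q=1, R=1): g1=1, g2=0, g3=1, g4=1, g5=0, g6=1, g7=0, giving Y=0. Observed 1.
Test 1: faults giving observed 1 are {g2 stuck-at-1, g2 inverted output, g7 stuck-at-1, g7 inverted output}.
Test 2 (P=0, Q=0, R=0): fault-free g1=0, g2=1, g3=1, g4=1, g5=0, g6=0, g7=0 → 0; observed 0. Eliminates g7 stuck-at-1, g7 inverted output.
Test 3 (P=0, Q=0, R=1): fault-free g1=0, g2=1, g3=1, g4=1, g5=0, g6=1, g7=1 → 1; observed 1. Eliminates g2 inverted output.
Only g2 stuck-at-1 is consistent with every test.

g2 stuck-at-1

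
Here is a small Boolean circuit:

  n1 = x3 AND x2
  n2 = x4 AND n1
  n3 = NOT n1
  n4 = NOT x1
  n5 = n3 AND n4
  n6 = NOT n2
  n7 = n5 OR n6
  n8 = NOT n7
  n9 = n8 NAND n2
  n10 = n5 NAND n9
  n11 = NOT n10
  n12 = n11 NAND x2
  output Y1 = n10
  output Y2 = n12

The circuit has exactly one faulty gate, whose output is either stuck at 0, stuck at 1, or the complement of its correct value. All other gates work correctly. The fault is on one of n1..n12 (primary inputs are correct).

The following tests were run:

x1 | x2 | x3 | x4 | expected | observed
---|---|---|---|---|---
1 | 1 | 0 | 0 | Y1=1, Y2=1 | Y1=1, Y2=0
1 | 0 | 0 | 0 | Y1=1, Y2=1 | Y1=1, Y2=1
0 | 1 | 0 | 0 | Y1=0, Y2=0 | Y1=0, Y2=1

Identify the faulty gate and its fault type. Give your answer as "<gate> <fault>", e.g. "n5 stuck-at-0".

n11 inverted output

Fault-free values for test 1 (x1=1, x2=1, x3=0, x4=0): n1=0, n2=0, n3=1, n4=0, n5=0, n6=1, n7=1, n8=0, n9=1, n10=1, n11=0, n12=1, giving Y1=1, Y2=1. Observed Y1=1, Y2=0.
Test 1: faults giving observed Y1=1, Y2=0 are {n11 stuck-at-1, n11 inverted output, n12 stuck-at-0, n12 inverted output}.
Test 2 (x1=1, x2=0, x3=0, x4=0): fault-free n1=0, n2=0, n3=1, n4=0, n5=0, n6=1, n7=1, n8=0, n9=1, n10=1, n11=0, n12=1 → Y1=1, Y2=1; observed Y1=1, Y2=1. Eliminates n12 stuck-at-0, n12 inverted output.
Test 3 (x1=0, x2=1, x3=0, x4=0): fault-free n1=0, n2=0, n3=1, n4=1, n5=1, n6=1, n7=1, n8=0, n9=1, n10=0, n11=1, n12=0 → Y1=0, Y2=0; observed Y1=0, Y2=1. Eliminates n11 stuck-at-1.
Only n11 inverted output is consistent with every test.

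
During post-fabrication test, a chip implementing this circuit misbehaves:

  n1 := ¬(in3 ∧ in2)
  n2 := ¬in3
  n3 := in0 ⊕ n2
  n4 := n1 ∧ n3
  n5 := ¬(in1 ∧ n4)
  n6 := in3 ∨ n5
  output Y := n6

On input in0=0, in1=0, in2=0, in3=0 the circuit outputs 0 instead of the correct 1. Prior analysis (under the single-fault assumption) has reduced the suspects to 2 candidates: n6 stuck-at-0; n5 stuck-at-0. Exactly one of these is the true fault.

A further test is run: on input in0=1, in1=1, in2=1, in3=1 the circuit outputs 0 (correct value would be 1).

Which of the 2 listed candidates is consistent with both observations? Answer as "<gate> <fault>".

n6 stuck-at-0

Evaluate each candidate on input in0=1, in1=1, in2=1, in3=1:
  n6 stuck-at-0: n1=0, n2=0, n3=1, n4=0, n5=1, n6=0 [stuck-at-0] → 0 — matches
  n5 stuck-at-0: n1=0, n2=0, n3=1, n4=0, n5=0 [stuck-at-0], n6=1 → 1 — eliminated
Only n6 stuck-at-0 reproduces the observed 0.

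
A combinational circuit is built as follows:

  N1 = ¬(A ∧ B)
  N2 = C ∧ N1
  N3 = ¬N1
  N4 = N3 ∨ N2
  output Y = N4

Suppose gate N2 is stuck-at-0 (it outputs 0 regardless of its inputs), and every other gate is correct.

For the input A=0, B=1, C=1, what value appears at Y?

Propagate with N2 forced: N1=1, N2=0 [stuck-at-0], N3=0, N4=0.
So Y = 0. (Without the fault it would be 1.)

0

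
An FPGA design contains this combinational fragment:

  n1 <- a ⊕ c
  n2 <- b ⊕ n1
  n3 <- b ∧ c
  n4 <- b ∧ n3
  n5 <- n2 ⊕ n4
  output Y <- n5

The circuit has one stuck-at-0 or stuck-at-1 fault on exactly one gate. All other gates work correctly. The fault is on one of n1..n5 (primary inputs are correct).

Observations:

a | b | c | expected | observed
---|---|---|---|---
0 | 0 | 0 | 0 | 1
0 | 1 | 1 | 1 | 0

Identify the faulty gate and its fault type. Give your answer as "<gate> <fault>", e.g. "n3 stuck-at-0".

Fault-free values for test 1 (a=0, b=0, c=0): n1=0, n2=0, n3=0, n4=0, n5=0, giving Y=0. Observed 1.
Test 1: faults giving observed 1 are {n1 stuck-at-1, n2 stuck-at-1, n4 stuck-at-1, n5 stuck-at-1}.
Test 2 (a=0, b=1, c=1): fault-free n1=1, n2=0, n3=1, n4=1, n5=1 → 1; observed 0. Eliminates n1 stuck-at-1, n4 stuck-at-1, n5 stuck-at-1.
Only n2 stuck-at-1 is consistent with every test.

n2 stuck-at-1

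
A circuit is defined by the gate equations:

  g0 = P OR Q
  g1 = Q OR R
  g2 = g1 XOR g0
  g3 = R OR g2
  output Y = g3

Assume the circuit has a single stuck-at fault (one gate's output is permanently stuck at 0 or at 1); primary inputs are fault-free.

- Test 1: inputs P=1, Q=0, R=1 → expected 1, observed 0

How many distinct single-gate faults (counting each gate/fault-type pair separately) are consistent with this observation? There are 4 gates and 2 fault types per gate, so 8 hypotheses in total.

1

Fault-free: g0=1, g1=1, g2=0, g3=1 → 1. Observed 0.
  g0 stuck-at-0: output 1 ✗
  g0 stuck-at-1: output 1 ✗
  g1 stuck-at-0: output 1 ✗
  g1 stuck-at-1: output 1 ✗
  g2 stuck-at-0: output 1 ✗
  g2 stuck-at-1: output 1 ✗
  g3 stuck-at-0: output 0 ✓
  g3 stuck-at-1: output 1 ✗
Consistent faults: {g3 stuck-at-0} — 1 in all.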